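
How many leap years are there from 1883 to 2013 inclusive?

Years divisible by 4: 1884, 1888, …, 2012 — 33 in all.
Of these, 1900 is divisible by 100 but not 400, so not leap.
2000 is divisible by 400, so still leap.
Leap years: 33 − 1 = 32.

32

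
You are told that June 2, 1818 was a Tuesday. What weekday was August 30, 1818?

June 1818: 30 − 2 = 28 days remain.
Then July (31): 31 days.
August 1–30, 1818: 30 days.
Total: 28 + 31 + 30 = 89 days.
89 mod 7 = 5, so 5 days after Tuesday is Sunday.

Sunday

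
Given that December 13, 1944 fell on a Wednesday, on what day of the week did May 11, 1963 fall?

From December 13, 1944 to December 13, 1962: 18 years, of which 4 contain a Feb 29 — 14×365 + 4×366 = 6574 days.
December 1962: 31 − 13 = 18 days remain.
Then January (31), February 1963 (28), March (31), April (30): 31 + 28 + 31 + 30 = 120 days.
May 1–11, 1963: 11 days.
Residual: 149 days.
Total: 6723 days.
6723 mod 7 = 3, so 3 days after Wednesday is Saturday.

Saturday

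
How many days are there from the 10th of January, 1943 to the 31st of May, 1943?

141

January 1943: 31 − 10 = 21 days remain.
Then February 1943 (28), March (31), April (30): 28 + 31 + 30 = 89 days.
May 1–31, 1943: 31 days.
Total: 21 + 89 + 31 = 141 days.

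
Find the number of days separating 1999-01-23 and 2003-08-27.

1677

January 23, 1999 → January 23, 2000: 365 days.
January 23, 2000 → January 23, 2001: 366 days (2000 is a leap year (divisible by 400)).
January 23, 2001 → January 23, 2002: 365 days.
January 23, 2002 → January 23, 2003: 365 days.
January 2003: 31 − 23 = 8 days remain.
Then February 2003 (28), March (31), April (30), May (31), June (30), July (31): 28 + 31 + 30 + 31 + 30 + 31 = 181 days.
August 1–27, 2003: 27 days.
Residual: 216 days.
Total: 1677 days.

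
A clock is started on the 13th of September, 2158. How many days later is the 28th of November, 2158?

September 2158: 30 − 13 = 17 days remain.
Then October (31): 31 days.
November 1–28, 2158: 28 days.
Total: 17 + 31 + 28 = 76 days.

76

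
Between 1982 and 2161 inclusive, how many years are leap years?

Years divisible by 4: 1984, 1988, …, 2160 — 45 in all.
Of these, 2100 is divisible by 100 but not 400, so not leap.
2000 is divisible by 400, so still leap.
Leap years: 45 − 1 = 44.

44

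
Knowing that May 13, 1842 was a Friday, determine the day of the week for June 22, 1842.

Wednesday

May 1842: 31 − 13 = 18 days remain.
June 1–22, 1842: 22 days.
Total: 18 + 22 = 40 days.
40 mod 7 = 5, so 5 days after Friday is Wednesday.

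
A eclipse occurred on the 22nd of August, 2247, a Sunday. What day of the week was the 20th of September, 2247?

August 2247: 31 − 22 = 9 days remain.
September 1–20, 2247: 20 days.
Total: 9 + 20 = 29 days.
29 mod 7 = 1, so 1 day after Sunday is Monday.

Monday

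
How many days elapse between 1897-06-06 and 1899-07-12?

June 1897: 30 − 6 = 24 days remain.
Then 24 full months totalling 730 days.
July 1–12, 1899: 12 days.
Total: 24 + 730 + 12 = 766 days.

766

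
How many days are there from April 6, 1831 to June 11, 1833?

797

April 1831: 30 − 6 = 24 days remain.
Then 25 full months totalling 762 days.
June 1–11, 1833: 11 days.
Total: 24 + 762 + 11 = 797 days.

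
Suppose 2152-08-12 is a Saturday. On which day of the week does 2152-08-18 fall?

Friday

Within August 2152: 18 − 12 = 6 days.
6 mod 7 = 6, so 6 days after Saturday is Friday.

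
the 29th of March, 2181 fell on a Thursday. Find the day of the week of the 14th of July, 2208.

Thursday

Day-of-year of March 29, 2181: 88.
Day-of-year of July 14, 2208: 196.
2181 has 365 days, so 365 − 88 = 277 days remain in 2181.
Full years 2182–2207: 21 common + 5 leap = 21×365 + 5×366 = 9495 days.
Total: 277 + 9495 + 196 = 9968 days.
9968 is a multiple of 7, so the 14th of July, 2208 falls on the same weekday: Thursday.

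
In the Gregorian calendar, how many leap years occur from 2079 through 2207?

Years divisible by 4: 2080, 2084, …, 2204 — 32 in all.
Of these, 2100, 2200 are divisible by 100 but not 400, so not leap.
Leap years: 32 − 2 = 30.

30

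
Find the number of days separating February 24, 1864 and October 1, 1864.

February 1864: 29 − 24 = 5 days remain (1864 is a leap year, so February has 29 days).
Then March (31), April (30), May (31), June (30), July (31), August (31), September (30): 31 + 30 + 31 + 30 + 31 + 31 + 30 = 214 days.
October 1, 1864: 1 day.
Total: 5 + 214 + 1 = 220 days.

220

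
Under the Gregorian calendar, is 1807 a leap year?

No

1807 is not a leap year.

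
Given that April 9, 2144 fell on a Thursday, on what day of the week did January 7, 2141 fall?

Count forward from the earlier date (January 7, 2141) to the later (April 9, 2144):
Day-of-year of January 7, 2141: 7.
Day-of-year of April 9, 2144: 100.
2141 has 365 days, so 365 − 7 = 358 days remain in 2141.
Full years: 2142: 365; 2143: 365. Sum = 730.
Total: 358 + 730 + 100 = 1188 days.
1188 mod 7 = 5, so 5 days before Thursday is Saturday.

Saturday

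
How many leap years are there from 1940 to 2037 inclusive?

Years divisible by 4: 1940, 1944, …, 2036 — 25 in all.
2000 is divisible by 400, so still leap.
No century exceptions apply. Count: 25.

25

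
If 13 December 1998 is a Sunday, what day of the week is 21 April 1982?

Count forward from the earlier date (April 21, 1982) to the later (December 13, 1998):
From April 21, 1982 to April 21, 1998: 16 years, of which 4 contain a Feb 29 — 12×365 + 4×366 = 5844 days.
April 1998: 30 − 21 = 9 days remain.
Then May (31), June (30), July (31), August (31), September (30), October (31), November (30): 31 + 30 + 31 + 31 + 30 + 31 + 30 = 214 days.
December 1–13, 1998: 13 days.
Residual: 236 days.
Total: 6080 days.
6080 mod 7 = 4, so 4 days before Sunday is Wednesday.

Wednesday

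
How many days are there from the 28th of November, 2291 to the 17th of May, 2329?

13684

From November 28, 2291 to November 28, 2328: 37 years, of which 9 contain a Feb 29 — 28×365 + 9×366 = 13514 days.
(2300 is not a leap year (divisible by 100 but not 400).)
November 2328: 30 − 28 = 2 days remain.
Then December (31), January (31), February 2329 (28), March (31), April (30): 31 + 31 + 28 + 31 + 30 = 151 days.
May 1–17, 2329: 17 days.
Residual: 170 days.
Total: 13684 days.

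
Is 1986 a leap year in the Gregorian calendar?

1986 is not a leap year.

No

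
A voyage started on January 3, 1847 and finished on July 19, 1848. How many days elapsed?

January 3, 1847 → January 3, 1848: 365 days.
January 1848: 31 − 3 = 28 days remain.
Then February 1848 (29), March (31), April (30), May (31), June (30): 29 + 31 + 30 + 31 + 30 = 151 days.
July 1–19, 1848: 19 days.
Residual: 198 days.
Total: 563 days.

563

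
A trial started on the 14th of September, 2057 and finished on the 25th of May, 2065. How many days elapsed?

2810

Day-of-year of September 14, 2057: 257.
Day-of-year of May 25, 2065: 145.
2057 has 365 days, so 365 − 257 = 108 days remain in 2057.
Full years 2058–2064: 5 common + 2 leap = 5×365 + 2×366 = 2557 days.
Total: 108 + 2557 + 145 = 2810 days.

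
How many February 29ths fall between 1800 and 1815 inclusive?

3

Years divisible by 4 in [1800, 1815]: 1800, 1804, 1808, 1812.
Of these, 1800 is divisible by 100 but not 400, so not leap.
Leap years: 4 − 1 = 3.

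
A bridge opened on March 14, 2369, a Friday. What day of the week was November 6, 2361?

Monday

Count forward from the earlier date (November 6, 2361) to the later (March 14, 2369):
Day-of-year of November 6, 2361: 310.
Day-of-year of March 14, 2369: 73.
2361 has 365 days, so 365 − 310 = 55 days remain in 2361.
Full years 2362–2368: 5 common + 2 leap = 5×365 + 2×366 = 2557 days.
Total: 55 + 2557 + 73 = 2685 days.
2685 mod 7 = 4, so 4 days before Friday is Monday.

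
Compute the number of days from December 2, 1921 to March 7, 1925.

1191

Day-of-year of December 2, 1921: 336.
Day-of-year of March 7, 1925: 66.
1921 has 365 days, so 365 − 336 = 29 days remain in 1921.
Full years: 1922: 365; 1923: 365; 1924: 366. Sum = 1096.
Total: 29 + 1096 + 66 = 1191 days.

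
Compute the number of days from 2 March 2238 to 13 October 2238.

March 2238: 31 − 2 = 29 days remain.
Then April (30), May (31), June (30), July (31), August (31), September (30): 30 + 31 + 30 + 31 + 31 + 30 = 183 days.
October 1–13, 2238: 13 days.
Total: 29 + 183 + 13 = 225 days.

225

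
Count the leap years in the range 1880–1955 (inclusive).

18

Years divisible by 4: 1880, 1884, …, 1952 — 19 in all.
Of these, 1900 is divisible by 100 but not 400, so not leap.
Leap years: 19 − 1 = 18.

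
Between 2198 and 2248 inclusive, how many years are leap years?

Years divisible by 4: 2200, 2204, …, 2248 — 13 in all.
Of these, 2200 is divisible by 100 but not 400, so not leap.
Leap years: 13 − 1 = 12.

12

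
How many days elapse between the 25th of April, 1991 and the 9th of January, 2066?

Day-of-year of April 25, 1991: 115.
Day-of-year of January 9, 2066: 9.
1991 has 365 days, so 365 − 115 = 250 days remain in 1991.
Full years 1992–2065: 55 common + 19 leap = 55×365 + 19×366 = 27029 days.
Total: 250 + 27029 + 9 = 27288 days.

27288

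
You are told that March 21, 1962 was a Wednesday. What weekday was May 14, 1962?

March 1962: 31 − 21 = 10 days remain.
Then April (30): 30 days.
May 1–14, 1962: 14 days.
Total: 10 + 30 + 14 = 54 days.
54 mod 7 = 5, so 5 days after Wednesday is Monday.

Monday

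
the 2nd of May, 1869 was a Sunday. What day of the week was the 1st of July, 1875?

May 2, 1869 → May 2, 1870: 365 days.
May 2, 1870 → May 2, 1871: 365 days.
May 2, 1871 → May 2, 1872: 366 days (1872 is a leap year).
May 2, 1872 → May 2, 1873: 365 days.
May 2, 1873 → May 2, 1874: 365 days.
May 2, 1874 → May 2, 1875: 365 days.
May 1875: 31 − 2 = 29 days remain.
Then June (30): 30 days.
July 1, 1875: 1 day.
Residual: 60 days.
Total: 2251 days.
2251 mod 7 = 4, so 4 days after Sunday is Thursday.

Thursday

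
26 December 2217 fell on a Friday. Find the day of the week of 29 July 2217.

Count forward from the earlier date (July 29, 2217) to the later (December 26, 2217):
July 2217: 31 − 29 = 2 days remain.
Then August (31), September (30), October (31), November (30): 31 + 30 + 31 + 30 = 122 days.
December 1–26, 2217: 26 days.
Total: 2 + 122 + 26 = 150 days.
150 mod 7 = 3, so 3 days before Friday is Tuesday.

Tuesday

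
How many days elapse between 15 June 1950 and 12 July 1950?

June 1950: 30 − 15 = 15 days remain.
July 1–12, 1950: 12 days.
Total: 15 + 12 = 27 days.

27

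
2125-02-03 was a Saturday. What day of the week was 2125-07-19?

February 2125: 28 − 3 = 25 days remain (2125 is not a leap year, so February has 28 days).
Then March (31), April (30), May (31), June (30): 31 + 30 + 31 + 30 = 122 days.
July 1–19, 2125: 19 days.
Total: 25 + 122 + 19 = 166 days.
166 mod 7 = 5, so 5 days after Saturday is Thursday.

Thursday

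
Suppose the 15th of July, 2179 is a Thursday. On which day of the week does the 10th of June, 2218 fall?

Wednesday

Day-of-year of July 15, 2179: 196.
Day-of-year of June 10, 2218: 161.
2179 has 365 days, so 365 − 196 = 169 days remain in 2179.
Full years 2180–2217: 29 common + 9 leap = 29×365 + 9×366 = 13879 days.
Total: 169 + 13879 + 161 = 14209 days.
14209 mod 7 = 6, so 6 days after Thursday is Wednesday.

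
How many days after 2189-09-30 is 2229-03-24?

14419

Day-of-year of September 30, 2189: 273.
Day-of-year of March 24, 2229: 83.
2189 has 365 days, so 365 − 273 = 92 days remain in 2189.
Full years 2190–2228: 30 common + 9 leap = 30×365 + 9×366 = 14244 days.
Total: 92 + 14244 + 83 = 14419 days.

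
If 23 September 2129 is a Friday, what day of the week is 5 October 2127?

Sunday

Count forward from the earlier date (October 5, 2127) to the later (September 23, 2129):
October 2127: 31 − 5 = 26 days remain.
Then 22 full months totalling 670 days.
September 1–23, 2129: 23 days.
Total: 26 + 670 + 23 = 719 days.
719 mod 7 = 5, so 5 days before Friday is Sunday.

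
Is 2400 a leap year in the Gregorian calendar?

Yes

2400 is a leap year (divisible by 400).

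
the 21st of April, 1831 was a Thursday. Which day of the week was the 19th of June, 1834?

April 21, 1831 → April 21, 1832: 366 days (1832 is a leap year).
April 21, 1832 → April 21, 1833: 365 days.
April 21, 1833 → April 21, 1834: 365 days.
April 1834: 30 − 21 = 9 days remain.
Then May (31): 31 days.
June 1–19, 1834: 19 days.
Residual: 59 days.
Total: 1155 days.
1155 is a multiple of 7, so the 19th of June, 1834 falls on the same weekday: Thursday.

Thursday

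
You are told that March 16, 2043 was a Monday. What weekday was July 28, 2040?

Count forward from the earlier date (July 28, 2040) to the later (March 16, 2043):
Day-of-year of July 28, 2040: 210.
Day-of-year of March 16, 2043: 75.
2040 has 366 days, so 366 − 210 = 156 days remain in 2040.
Full years: 2041: 365; 2042: 365. Sum = 730.
Total: 156 + 730 + 75 = 961 days.
961 mod 7 = 2, so 2 days before Monday is Saturday.

Saturday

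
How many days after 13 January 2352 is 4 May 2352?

112

January 2352: 31 − 13 = 18 days remain.
Then February 2352 (29), March (31), April (30): 29 + 31 + 30 = 90 days.
May 1–4, 2352: 4 days.
Total: 18 + 90 + 4 = 112 days.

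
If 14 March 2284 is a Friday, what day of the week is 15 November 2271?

Wednesday

Count forward from the earlier date (November 15, 2271) to the later (March 14, 2284):
Day-of-year of November 15, 2271: 319.
Day-of-year of March 14, 2284: 74.
2271 has 365 days, so 365 − 319 = 46 days remain in 2271.
Full years 2272–2283: 9 common + 3 leap = 9×365 + 3×366 = 4383 days.
Total: 46 + 4383 + 74 = 4503 days.
4503 mod 7 = 2, so 2 days before Friday is Wednesday.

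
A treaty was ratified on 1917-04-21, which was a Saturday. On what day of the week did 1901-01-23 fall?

Count forward from the earlier date (January 23, 1901) to the later (April 21, 1917):
From January 23, 1901 to January 23, 1917: 16 years, of which 4 contain a Feb 29 — 12×365 + 4×366 = 5844 days.
January 1917: 31 − 23 = 8 days remain.
Then February 1917 (28), March (31): 28 + 31 = 59 days.
April 1–21, 1917: 21 days.
Residual: 88 days.
Total: 5932 days.
5932 mod 7 = 3, so 3 days before Saturday is Wednesday.

Wednesday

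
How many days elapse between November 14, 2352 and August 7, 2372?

7206

From November 14, 2352 to November 14, 2371: 19 years, of which 4 contain a Feb 29 — 15×365 + 4×366 = 6939 days.
November 2371: 30 − 14 = 16 days remain.
Then December (31), January (31), February 2372 (29), March (31), April (30), May (31), June (30), July (31): 31 + 31 + 29 + 31 + 30 + 31 + 30 + 31 = 244 days.
August 1–7, 2372: 7 days.
Residual: 267 days.
Total: 7206 days.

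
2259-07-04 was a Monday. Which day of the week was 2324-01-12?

Day-of-year of July 4, 2259: 185.
Day-of-year of January 12, 2324: 12.
2259 has 365 days, so 365 − 185 = 180 days remain in 2259.
Full years 2260–2323: 49 common + 15 leap = 49×365 + 15×366 = 23375 days.
Total: 180 + 23375 + 12 = 23567 days.
23567 mod 7 = 5, so 5 days after Monday is Saturday.

Saturday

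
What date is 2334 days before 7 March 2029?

16 October 2022

Count 2334 days before March 7, 2029:
October 16, 2022 → October 16, 2023: 365 days.
October 16, 2023 → October 16, 2024: 366 days (2024 is a leap year).
October 16, 2024 → October 16, 2025: 365 days.
October 16, 2025 → October 16, 2026: 365 days.
October 16, 2026 → October 16, 2027: 365 days.
October 16, 2027 → October 16, 2028: 366 days (2028 is a leap year).
October 2028: 31 − 16 = 15 days remain.
Then November (30), December (31), January (31), February 2029 (28): 30 + 31 + 31 + 28 = 120 days.
March 1–7, 2029: 7 days.
Residual: 142 days.
Total: 2334 days.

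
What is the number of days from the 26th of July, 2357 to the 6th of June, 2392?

12734

From July 26, 2357 to July 26, 2391: 34 years, of which 8 contain a Feb 29 — 26×365 + 8×366 = 12418 days.
July 2391: 31 − 26 = 5 days remain.
Then 10 full months totalling 305 days.
June 1–6, 2392: 6 days.
Residual: 316 days.
Total: 12734 days.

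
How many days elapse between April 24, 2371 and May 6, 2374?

April 24, 2371 → April 24, 2372: 366 days (2372 is a leap year).
April 24, 2372 → April 24, 2373: 365 days.
April 24, 2373 → April 24, 2374: 365 days.
April 2374: 30 − 24 = 6 days remain.
May 1–6, 2374: 6 days.
Residual: 12 days.
Total: 1108 days.

1108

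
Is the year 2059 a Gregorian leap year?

No

2059 is not a leap year.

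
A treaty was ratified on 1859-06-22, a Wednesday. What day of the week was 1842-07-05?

Count forward from the earlier date (July 5, 1842) to the later (June 22, 1859):
From July 5, 1842 to July 5, 1858: 16 years, of which 4 contain a Feb 29 — 12×365 + 4×366 = 5844 days.
July 1858: 31 − 5 = 26 days remain.
Then 10 full months totalling 304 days.
June 1–22, 1859: 22 days.
Residual: 352 days.
Total: 6196 days.
6196 mod 7 = 1, so 1 day before Wednesday is Tuesday.

Tuesday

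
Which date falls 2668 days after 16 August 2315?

5 December 2322

Count 2668 days after August 16, 2315:
From August 16, 2315 to August 16, 2322: 7 years, of which 2 contain a Feb 29 — 5×365 + 2×366 = 2557 days.
August 2322: 31 − 16 = 15 days remain.
Then September (30), October (31), November (30): 30 + 31 + 30 = 91 days.
December 1–5, 2322: 5 days.
Residual: 111 days.
Total: 2668 days.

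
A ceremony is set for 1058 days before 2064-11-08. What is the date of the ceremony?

2061-12-16

Count 1058 days before November 8, 2064:
Day-of-year of December 16, 2061: 350.
Day-of-year of November 8, 2064: 313.
2061 has 365 days, so 365 − 350 = 15 days remain in 2061.
Full years: 2062: 365; 2063: 365. Sum = 730.
Total: 15 + 730 + 313 = 1058 days.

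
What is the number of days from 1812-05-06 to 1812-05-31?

25

Within May 1812: 31 − 6 = 25 days.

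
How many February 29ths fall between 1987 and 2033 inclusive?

12

Years divisible by 4 in [1987, 2033]: 1988, 1992, 1996, 2000, 2004, 2008, 2012, 2016, 2020, 2024, 2028, 2032.
2000 is divisible by 400, so still leap.
No century exceptions apply. Count: 12.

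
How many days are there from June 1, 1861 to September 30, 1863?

851

June 1861: 30 − 1 = 29 days remain.
Then 26 full months totalling 792 days.
September 1–30, 1863: 30 days.
Total: 29 + 792 + 30 = 851 days.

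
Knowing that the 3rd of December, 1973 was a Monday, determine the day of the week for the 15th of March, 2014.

From December 3, 1973 to December 3, 2013: 40 years, of which 10 contain a Feb 29 — 30×365 + 10×366 = 14610 days.
(2000 is a leap year (divisible by 400).)
December 2013: 31 − 3 = 28 days remain.
Then January (31), February 2014 (28): 31 + 28 = 59 days.
March 1–15, 2014: 15 days.
Residual: 102 days.
Total: 14712 days.
14712 mod 7 = 5, so 5 days after Monday is Saturday.

Saturday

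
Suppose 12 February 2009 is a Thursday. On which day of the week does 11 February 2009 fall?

Wednesday

Count forward from the earlier date (February 11, 2009) to the later (February 12, 2009):
Within February 2009: 12 − 11 = 1 day.
1 mod 7 = 1, so 1 day before Thursday is Wednesday.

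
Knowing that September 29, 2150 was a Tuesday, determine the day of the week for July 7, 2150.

Count forward from the earlier date (July 7, 2150) to the later (September 29, 2150):
July 2150: 31 − 7 = 24 days remain.
Then August (31): 31 days.
September 1–29, 2150: 29 days.
Total: 24 + 31 + 29 = 84 days.
84 is a multiple of 7, so July 7, 2150 falls on the same weekday: Tuesday.

Tuesday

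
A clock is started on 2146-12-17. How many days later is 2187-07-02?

From December 17, 2146 to December 17, 2186: 40 years, of which 10 contain a Feb 29 — 30×365 + 10×366 = 14610 days.
December 2186: 31 − 17 = 14 days remain.
Then January (31), February 2187 (28), March (31), April (30), May (31), June (30): 31 + 28 + 31 + 30 + 31 + 30 = 181 days.
July 1–2, 2187: 2 days.
Residual: 197 days.
Total: 14807 days.

14807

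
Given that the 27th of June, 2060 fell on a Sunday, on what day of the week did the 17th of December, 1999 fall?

Friday

Count forward from the earlier date (December 17, 1999) to the later (June 27, 2060):
Day-of-year of December 17, 1999: 351.
Day-of-year of June 27, 2060: 179.
1999 has 365 days, so 365 − 351 = 14 days remain in 1999.
Full years 2000–2059: 45 common + 15 leap = 45×365 + 15×366 = 21915 days.
Total: 14 + 21915 + 179 = 22108 days.
22108 mod 7 = 2, so 2 days before Sunday is Friday.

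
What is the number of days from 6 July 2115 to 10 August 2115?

July 2115: 31 − 6 = 25 days remain.
August 1–10, 2115: 10 days.
Total: 25 + 10 = 35 days.

35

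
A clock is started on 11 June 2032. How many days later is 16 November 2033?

523

June 2032: 30 − 11 = 19 days remain.
Then 16 full months totalling 488 days.
November 1–16, 2033: 16 days.
Total: 19 + 488 + 16 = 523 days.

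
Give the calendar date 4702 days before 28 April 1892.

14 June 1879

Count 4702 days before April 28, 1892:
From June 14, 1879 to June 14, 1891: 12 years, of which 3 contain a Feb 29 — 9×365 + 3×366 = 4383 days.
June 1891: 30 − 14 = 16 days remain.
Then 9 full months totalling 275 days.
April 1–28, 1892: 28 days.
Residual: 319 days.
Total: 4702 days.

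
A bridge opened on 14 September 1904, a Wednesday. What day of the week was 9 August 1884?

Saturday

Count forward from the earlier date (August 9, 1884) to the later (September 14, 1904):
Day-of-year of August 9, 1884: 222.
Day-of-year of September 14, 1904: 258.
1884 has 366 days, so 366 − 222 = 144 days remain in 1884.
Full years 1885–1903: 16 common + 3 leap = 16×365 + 3×366 = 6938 days.
Total: 144 + 6938 + 258 = 7340 days.
7340 mod 7 = 4, so 4 days before Wednesday is Saturday.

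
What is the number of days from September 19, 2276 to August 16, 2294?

6540

From September 19, 2276 to September 19, 2293: 17 years, of which 4 contain a Feb 29 — 13×365 + 4×366 = 6209 days.
September 2293: 30 − 19 = 11 days remain.
Then 10 full months totalling 304 days.
August 1–16, 2294: 16 days.
Residual: 331 days.
Total: 6540 days.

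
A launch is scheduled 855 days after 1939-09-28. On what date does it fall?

1942-01-30

Count 855 days after September 28, 1939:
September 28, 1939 → September 28, 1940: 366 days (1940 is a leap year).
September 28, 1940 → September 28, 1941: 365 days.
September 1941: 30 − 28 = 2 days remain.
Then October (31), November (30), December (31): 31 + 30 + 31 = 92 days.
January 1–30, 1942: 30 days.
Residual: 124 days.
Total: 855 days.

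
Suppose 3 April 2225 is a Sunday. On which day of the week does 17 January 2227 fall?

Day-of-year of April 3, 2225: 93.
Day-of-year of January 17, 2227: 17.
2225 has 365 days, so 365 − 93 = 272 days remain in 2225.
Full years: 2226: 365. Sum = 365.
Total: 272 + 365 + 17 = 654 days.
654 mod 7 = 3, so 3 days after Sunday is Wednesday.

Wednesday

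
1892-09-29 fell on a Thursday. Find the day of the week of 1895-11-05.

September 29, 1892 → September 29, 1893: 365 days.
September 29, 1893 → September 29, 1894: 365 days.
September 29, 1894 → September 29, 1895: 365 days.
September 1895: 30 − 29 = 1 day remains.
Then October (31): 31 days.
November 1–5, 1895: 5 days.
Residual: 37 days.
Total: 1132 days.
1132 mod 7 = 5, so 5 days after Thursday is Tuesday.

Tuesday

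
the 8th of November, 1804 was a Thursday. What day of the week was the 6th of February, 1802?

Count forward from the earlier date (February 6, 1802) to the later (November 8, 1804):
February 6, 1802 → February 6, 1803: 365 days.
February 6, 1803 → February 6, 1804: 365 days.
February 1804: 29 − 6 = 23 days remain (1804 is a leap year, so February has 29 days).
Then March (31), April (30), May (31), June (30), July (31), August (31), September (30), October (31): 31 + 30 + 31 + 30 + 31 + 31 + 30 + 31 = 245 days.
November 1–8, 1804: 8 days.
Residual: 276 days.
Total: 1006 days.
1006 mod 7 = 5, so 5 days before Thursday is Saturday.

Saturday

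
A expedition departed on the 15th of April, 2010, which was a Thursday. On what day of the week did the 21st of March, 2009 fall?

Count forward from the earlier date (March 21, 2009) to the later (April 15, 2010):
March 2009: 31 − 21 = 10 days remain.
Then 12 full months totalling 365 days.
April 1–15, 2010: 15 days.
Total: 10 + 365 + 15 = 390 days.
390 mod 7 = 5, so 5 days before Thursday is Saturday.

Saturday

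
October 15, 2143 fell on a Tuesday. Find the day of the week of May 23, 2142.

Count forward from the earlier date (May 23, 2142) to the later (October 15, 2143):
May 2142: 31 − 23 = 8 days remain.
Then 16 full months totalling 487 days.
October 1–15, 2143: 15 days.
Total: 8 + 487 + 15 = 510 days.
510 mod 7 = 6, so 6 days before Tuesday is Wednesday.

Wednesday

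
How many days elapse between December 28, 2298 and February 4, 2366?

24509

Day-of-year of December 28, 2298: 362.
Day-of-year of February 4, 2366: 35.
2298 has 365 days, so 365 − 362 = 3 days remain in 2298.
Full years 2299–2365: 51 common + 16 leap = 51×365 + 16×366 = 24471 days.
Total: 3 + 24471 + 35 = 24509 days.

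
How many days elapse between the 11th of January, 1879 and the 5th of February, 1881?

756

January 1879: 31 − 11 = 20 days remain.
Then 24 full months totalling 731 days.
February 1–5, 1881: 5 days (1881 is not a leap year).
Total: 20 + 731 + 5 = 756 days.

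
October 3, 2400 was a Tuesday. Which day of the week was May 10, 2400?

Count forward from the earlier date (May 10, 2400) to the later (October 3, 2400):
May 2400: 31 − 10 = 21 days remain.
Then June (30), July (31), August (31), September (30): 30 + 31 + 31 + 30 = 122 days.
October 1–3, 2400: 3 days.
Total: 21 + 122 + 3 = 146 days.
146 mod 7 = 6, so 6 days before Tuesday is Wednesday.

Wednesday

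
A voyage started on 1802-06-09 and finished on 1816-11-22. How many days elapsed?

From June 9, 1802 to June 9, 1816: 14 years, of which 4 contain a Feb 29 — 10×365 + 4×366 = 5114 days.
June 1816: 30 − 9 = 21 days remain.
Then July (31), August (31), September (30), October (31): 31 + 31 + 30 + 31 = 123 days.
November 1–22, 1816: 22 days.
Residual: 166 days.
Total: 5280 days.

5280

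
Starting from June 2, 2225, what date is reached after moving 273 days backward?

September 2, 2224

Count 273 days before June 2, 2225:
September 2224: 30 − 2 = 28 days remain.
Then October (31), November (30), December (31), January (31), February 2225 (28), March (31), April (30), May (31): 31 + 30 + 31 + 31 + 28 + 31 + 30 + 31 = 243 days.
June 1–2, 2225: 2 days.
Residual: 273 days.
Total: 273 days.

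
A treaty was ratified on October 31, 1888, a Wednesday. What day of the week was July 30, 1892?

Saturday

Day-of-year of October 31, 1888: 305.
Day-of-year of July 30, 1892: 212.
1888 has 366 days, so 366 − 305 = 61 days remain in 1888.
Full years: 1889: 365; 1890: 365; 1891: 365. Sum = 1095.
Total: 61 + 1095 + 212 = 1368 days.
1368 mod 7 = 3, so 3 days after Wednesday is Saturday.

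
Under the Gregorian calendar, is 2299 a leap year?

No

2299 is not a leap year.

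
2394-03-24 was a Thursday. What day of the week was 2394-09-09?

Friday

March 2394: 31 − 24 = 7 days remain.
Then April (30), May (31), June (30), July (31), August (31): 30 + 31 + 30 + 31 + 31 = 153 days.
September 1–9, 2394: 9 days.
Total: 7 + 153 + 9 = 169 days.
169 mod 7 = 1, so 1 day after Thursday is Friday.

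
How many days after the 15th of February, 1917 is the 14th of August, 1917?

180

February 1917: 28 − 15 = 13 days remain (1917 is not a leap year, so February has 28 days).
Then March (31), April (30), May (31), June (30), July (31): 31 + 30 + 31 + 30 + 31 = 153 days.
August 1–14, 1917: 14 days.
Total: 13 + 153 + 14 = 180 days.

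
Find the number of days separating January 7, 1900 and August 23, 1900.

228

January 1900: 31 − 7 = 24 days remain.
Then February 1900 (28), March (31), April (30), May (31), June (30), July (31): 28 + 31 + 30 + 31 + 30 + 31 = 181 days.
August 1–23, 1900: 23 days.
Total: 24 + 181 + 23 = 228 days.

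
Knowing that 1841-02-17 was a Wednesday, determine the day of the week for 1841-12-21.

Tuesday

February 1841: 28 − 17 = 11 days remain (1841 is not a leap year, so February has 28 days).
Then 9 full months totalling 275 days.
December 1–21, 1841: 21 days.
Total: 11 + 275 + 21 = 307 days.
307 mod 7 = 6, so 6 days after Wednesday is Tuesday.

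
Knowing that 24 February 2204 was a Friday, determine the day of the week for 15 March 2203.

Count forward from the earlier date (March 15, 2203) to the later (February 24, 2204):
March 2203: 31 − 15 = 16 days remain.
Then 10 full months totalling 306 days.
February 1–24, 2204: 24 days (2204 is a leap year).
Total: 16 + 306 + 24 = 346 days.
346 mod 7 = 3, so 3 days before Friday is Tuesday.

Tuesday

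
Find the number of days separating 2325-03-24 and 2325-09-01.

March 2325: 31 − 24 = 7 days remain.
Then April (30), May (31), June (30), July (31), August (31): 30 + 31 + 30 + 31 + 31 = 153 days.
September 1, 2325: 1 day.
Total: 7 + 153 + 1 = 161 days.

161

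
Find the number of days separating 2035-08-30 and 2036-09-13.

August 2035: 31 − 30 = 1 day remains.
Then 12 full months totalling 366 days.
September 1–13, 2036: 13 days.
Total: 1 + 366 + 13 = 380 days.

380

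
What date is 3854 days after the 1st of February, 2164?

the 21st of August, 2174

Count 3854 days after February 1, 2164:
Day-of-year of February 1, 2164: 32.
Day-of-year of August 21, 2174: 233.
2164 has 366 days, so 366 − 32 = 334 days remain in 2164.
Full years 2165–2173: 7 common + 2 leap = 7×365 + 2×366 = 3287 days.
Total: 334 + 3287 + 233 = 3854 days.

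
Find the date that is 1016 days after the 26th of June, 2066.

the 7th of April, 2069

Count 1016 days after June 26, 2066:
June 26, 2066 → June 26, 2067: 365 days.
June 26, 2067 → June 26, 2068: 366 days (2068 is a leap year).
June 2068: 30 − 26 = 4 days remain.
Then 9 full months totalling 274 days.
April 1–7, 2069: 7 days.
Residual: 285 days.
Total: 1016 days.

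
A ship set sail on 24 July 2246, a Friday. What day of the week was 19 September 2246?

Saturday

July 2246: 31 − 24 = 7 days remain.
Then August (31): 31 days.
September 1–19, 2246: 19 days.
Total: 7 + 31 + 19 = 57 days.
57 mod 7 = 1, so 1 day after Friday is Saturday.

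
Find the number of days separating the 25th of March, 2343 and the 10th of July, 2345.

March 2343: 31 − 25 = 6 days remain.
Then 27 full months totalling 822 days.
July 1–10, 2345: 10 days.
Total: 6 + 822 + 10 = 838 days.

838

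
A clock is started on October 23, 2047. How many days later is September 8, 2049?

686

Day-of-year of October 23, 2047: 296.
Day-of-year of September 8, 2049: 251.
2047 has 365 days, so 365 − 296 = 69 days remain in 2047.
Full years: 2048: 366. Sum = 366.
Total: 69 + 366 + 251 = 686 days.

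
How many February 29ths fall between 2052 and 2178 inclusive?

Years divisible by 4: 2052, 2056, …, 2176 — 32 in all.
Of these, 2100 is divisible by 100 but not 400, so not leap.
Leap years: 32 − 1 = 31.

31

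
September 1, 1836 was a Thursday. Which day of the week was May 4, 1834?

Sunday

Count forward from the earlier date (May 4, 1834) to the later (September 1, 1836):
Day-of-year of May 4, 1834: 124.
Day-of-year of September 1, 1836: 245.
1834 has 365 days, so 365 − 124 = 241 days remain in 1834.
Full years: 1835: 365. Sum = 365.
Total: 241 + 365 + 245 = 851 days.
851 mod 7 = 4, so 4 days before Thursday is Sunday.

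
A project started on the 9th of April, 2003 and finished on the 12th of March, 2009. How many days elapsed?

2164

Day-of-year of April 9, 2003: 99.
Day-of-year of March 12, 2009: 71.
2003 has 365 days, so 365 − 99 = 266 days remain in 2003.
Full years: 2004: 366; 2005: 365; 2006: 365; 2007: 365; 2008: 366. Sum = 1827.
Total: 266 + 1827 + 71 = 2164 days.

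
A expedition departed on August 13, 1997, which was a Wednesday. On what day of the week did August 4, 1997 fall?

Count forward from the earlier date (August 4, 1997) to the later (August 13, 1997):
Within August 1997: 13 − 4 = 9 days.
9 mod 7 = 2, so 2 days before Wednesday is Monday.

Monday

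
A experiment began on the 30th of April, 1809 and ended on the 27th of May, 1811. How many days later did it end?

757

Day-of-year of April 30, 1809: 120.
Day-of-year of May 27, 1811: 147.
1809 has 365 days, so 365 − 120 = 245 days remain in 1809.
Full years: 1810: 365. Sum = 365.
Total: 245 + 365 + 147 = 757 days.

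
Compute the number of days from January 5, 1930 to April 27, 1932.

843

Day-of-year of January 5, 1930: 5.
Day-of-year of April 27, 1932: 118.
1930 has 365 days, so 365 − 5 = 360 days remain in 1930.
Full years: 1931: 365. Sum = 365.
Total: 360 + 365 + 118 = 843 days.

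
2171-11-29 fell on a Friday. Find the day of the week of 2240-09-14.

From November 29, 2171 to November 29, 2239: 68 years, of which 16 contain a Feb 29 — 52×365 + 16×366 = 24836 days.
(2200 is not a leap year (divisible by 100 but not 400).)
November 2239: 30 − 29 = 1 day remains.
Then 9 full months totalling 275 days.
September 1–14, 2240: 14 days.
Residual: 290 days.
Total: 25126 days.
25126 mod 7 = 3, so 3 days after Friday is Monday.

Monday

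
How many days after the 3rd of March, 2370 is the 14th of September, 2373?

1291

March 3, 2370 → March 3, 2371: 365 days.
March 3, 2371 → March 3, 2372: 366 days (2372 is a leap year).
March 3, 2372 → March 3, 2373: 365 days.
March 2373: 31 − 3 = 28 days remain.
Then April (30), May (31), June (30), July (31), August (31): 30 + 31 + 30 + 31 + 31 = 153 days.
September 1–14, 2373: 14 days.
Residual: 195 days.
Total: 1291 days.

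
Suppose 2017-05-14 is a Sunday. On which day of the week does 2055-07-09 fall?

From May 14, 2017 to May 14, 2055: 38 years, of which 9 contain a Feb 29 — 29×365 + 9×366 = 13879 days.
May 2055: 31 − 14 = 17 days remain.
Then June (30): 30 days.
July 1–9, 2055: 9 days.
Residual: 56 days.
Total: 13935 days.
13935 mod 7 = 5, so 5 days after Sunday is Friday.

Friday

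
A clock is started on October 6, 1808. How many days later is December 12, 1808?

67

October 1808: 31 − 6 = 25 days remain.
Then November (30): 30 days.
December 1–12, 1808: 12 days.
Total: 25 + 30 + 12 = 67 days.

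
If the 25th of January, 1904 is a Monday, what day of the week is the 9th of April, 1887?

Saturday

Count forward from the earlier date (April 9, 1887) to the later (January 25, 1904):
Day-of-year of April 9, 1887: 99.
Day-of-year of January 25, 1904: 25.
1887 has 365 days, so 365 − 99 = 266 days remain in 1887.
Full years 1888–1903: 13 common + 3 leap = 13×365 + 3×366 = 5843 days.
Total: 266 + 5843 + 25 = 6134 days.
6134 mod 7 = 2, so 2 days before Monday is Saturday.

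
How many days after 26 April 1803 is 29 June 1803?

64

April 1803: 30 − 26 = 4 days remain.
Then May (31): 31 days.
June 1–29, 1803: 29 days.
Total: 4 + 31 + 29 = 64 days.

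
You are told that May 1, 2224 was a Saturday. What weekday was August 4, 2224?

Wednesday

May 2224: 31 − 1 = 30 days remain.
Then June (30), July (31): 30 + 31 = 61 days.
August 1–4, 2224: 4 days.
Total: 30 + 61 + 4 = 95 days.
95 mod 7 = 4, so 4 days after Saturday is Wednesday.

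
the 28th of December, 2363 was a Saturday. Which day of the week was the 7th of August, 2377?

Sunday

Day-of-year of December 28, 2363: 362.
Day-of-year of August 7, 2377: 219.
2363 has 365 days, so 365 − 362 = 3 days remain in 2363.
Full years 2364–2376: 9 common + 4 leap = 9×365 + 4×366 = 4749 days.
Total: 3 + 4749 + 219 = 4971 days.
4971 mod 7 = 1, so 1 day after Saturday is Sunday.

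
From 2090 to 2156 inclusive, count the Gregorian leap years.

16

Years divisible by 4: 2092, 2096, …, 2156 — 17 in all.
Of these, 2100 is divisible by 100 but not 400, so not leap.
Leap years: 17 − 1 = 16.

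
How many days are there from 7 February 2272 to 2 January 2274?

February 2272: 29 − 7 = 22 days remain (2272 is a leap year, so February has 29 days).
Then 22 full months totalling 671 days.
January 1–2, 2274: 2 days.
Total: 22 + 671 + 2 = 695 days.

695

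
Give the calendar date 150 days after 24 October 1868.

23 March 1869

Count 150 days after October 24, 1868:
Day-of-year of October 24, 1868: 298.
Day-of-year of March 23, 1869: 82.
1868 has 366 days, so 366 − 298 = 68 days remain in 1868.
Total: 68 + 82 = 150 days.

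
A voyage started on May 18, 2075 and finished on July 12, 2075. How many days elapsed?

May 2075: 31 − 18 = 13 days remain.
Then June (30): 30 days.
July 1–12, 2075: 12 days.
Total: 13 + 30 + 12 = 55 days.

55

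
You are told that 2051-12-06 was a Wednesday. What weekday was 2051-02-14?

Count forward from the earlier date (February 14, 2051) to the later (December 6, 2051):
February 2051: 28 − 14 = 14 days remain (2051 is not a leap year, so February has 28 days).
Then 9 full months totalling 275 days.
December 1–6, 2051: 6 days.
Total: 14 + 275 + 6 = 295 days.
295 mod 7 = 1, so 1 day before Wednesday is Tuesday.

Tuesday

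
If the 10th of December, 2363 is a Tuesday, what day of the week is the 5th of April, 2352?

Count forward from the earlier date (April 5, 2352) to the later (December 10, 2363):
From April 5, 2352 to April 5, 2363: 11 years, of which 2 contain a Feb 29 — 9×365 + 2×366 = 4017 days.
April 2363: 30 − 5 = 25 days remain.
Then May (31), June (30), July (31), August (31), September (30), October (31), November (30): 31 + 30 + 31 + 31 + 30 + 31 + 30 = 214 days.
December 1–10, 2363: 10 days.
Residual: 249 days.
Total: 4266 days.
4266 mod 7 = 3, so 3 days before Tuesday is Saturday.

Saturday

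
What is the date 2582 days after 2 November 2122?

27 November 2129

Count 2582 days after November 2, 2122:
From November 2, 2122 to November 2, 2129: 7 years, of which 2 contain a Feb 29 — 5×365 + 2×366 = 2557 days.
Within November 2129: 27 − 2 = 25 days.
Total: 2582 days.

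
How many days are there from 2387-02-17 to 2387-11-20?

February 2387: 28 − 17 = 11 days remain (2387 is not a leap year, so February has 28 days).
Then March (31), April (30), May (31), June (30), July (31), August (31), September (30), October (31): 31 + 30 + 31 + 30 + 31 + 31 + 30 + 31 = 245 days.
November 1–20, 2387: 20 days.
Total: 11 + 245 + 20 = 276 days.

276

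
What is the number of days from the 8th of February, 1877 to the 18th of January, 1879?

Day-of-year of February 8, 1877: 39.
Day-of-year of January 18, 1879: 18.
1877 has 365 days, so 365 − 39 = 326 days remain in 1877.
Full years: 1878: 365. Sum = 365.
Total: 326 + 365 + 18 = 709 days.

709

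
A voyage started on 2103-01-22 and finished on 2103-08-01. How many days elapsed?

191

January 2103: 31 − 22 = 9 days remain.
Then February 2103 (28), March (31), April (30), May (31), June (30), July (31): 28 + 31 + 30 + 31 + 30 + 31 = 181 days.
August 1, 2103: 1 day.
Total: 9 + 181 + 1 = 191 days.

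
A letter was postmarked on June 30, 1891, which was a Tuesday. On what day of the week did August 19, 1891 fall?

June 1891: 30 − 30 = 0 days remain.
Then July (31): 31 days.
August 1–19, 1891: 19 days.
Total: 0 + 31 + 19 = 50 days.
50 mod 7 = 1, so 1 day after Tuesday is Wednesday.

Wednesday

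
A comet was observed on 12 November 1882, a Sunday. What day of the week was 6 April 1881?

Wednesday

Count forward from the earlier date (April 6, 1881) to the later (November 12, 1882):
April 6, 1881 → April 6, 1882: 365 days.
April 1882: 30 − 6 = 24 days remain.
Then May (31), June (30), July (31), August (31), September (30), October (31): 31 + 30 + 31 + 31 + 30 + 31 = 184 days.
November 1–12, 1882: 12 days.
Residual: 220 days.
Total: 585 days.
585 mod 7 = 4, so 4 days before Sunday is Wednesday.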